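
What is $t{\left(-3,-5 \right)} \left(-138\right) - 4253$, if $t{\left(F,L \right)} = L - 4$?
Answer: $-3011$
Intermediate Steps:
$t{\left(F,L \right)} = -4 + L$ ($t{\left(F,L \right)} = L - 4 = -4 + L$)
$t{\left(-3,-5 \right)} \left(-138\right) - 4253 = \left(-4 - 5\right) \left(-138\right) - 4253 = \left(-9\right) \left(-138\right) - 4253 = 1242 - 4253 = -3011$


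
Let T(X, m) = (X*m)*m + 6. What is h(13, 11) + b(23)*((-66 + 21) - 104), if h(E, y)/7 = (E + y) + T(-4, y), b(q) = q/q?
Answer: -3327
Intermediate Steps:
b(q) = 1
T(X, m) = 6 + X*m**2 (T(X, m) = X*m**2 + 6 = 6 + X*m**2)
h(E, y) = 42 - 28*y**2 + 7*E + 7*y (h(E, y) = 7*((E + y) + (6 - 4*y**2)) = 7*(6 + E + y - 4*y**2) = 42 - 28*y**2 + 7*E + 7*y)
h(13, 11) + b(23)*((-66 + 21) - 104) = (42 - 28*11**2 + 7*13 + 7*11) + 1*((-66 + 21) - 104) = (42 - 28*121 + 91 + 77) + 1*(-45 - 104) = (42 - 3388 + 91 + 77) + 1*(-149) = -3178 - 149 = -3327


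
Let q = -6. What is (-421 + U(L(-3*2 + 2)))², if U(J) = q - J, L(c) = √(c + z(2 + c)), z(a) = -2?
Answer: (427 + I*√6)² ≈ 1.8232e+5 + 2092.0*I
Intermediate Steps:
L(c) = √(-2 + c) (L(c) = √(c - 2) = √(-2 + c))
U(J) = -6 - J
(-421 + U(L(-3*2 + 2)))² = (-421 + (-6 - √(-2 + (-3*2 + 2))))² = (-421 + (-6 - √(-2 + (-6 + 2))))² = (-421 + (-6 - √(-2 - 4)))² = (-421 + (-6 - √(-6)))² = (-421 + (-6 - I*√6))² = (-427 - I*√6)²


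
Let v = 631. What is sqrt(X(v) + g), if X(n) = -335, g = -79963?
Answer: 3*I*sqrt(8922) ≈ 283.37*I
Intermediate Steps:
sqrt(X(v) + g) = sqrt(-335 - 79963) = sqrt(-80298) = 3*I*sqrt(8922)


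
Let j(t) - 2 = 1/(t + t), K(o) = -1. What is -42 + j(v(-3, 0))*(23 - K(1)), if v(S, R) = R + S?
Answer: 2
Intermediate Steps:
j(t) = 2 + 1/(2*t) (j(t) = 2 + 1/(t + t) = 2 + 1/(2*t))
-42 + j(v(-3, 0))*(23 - K(1)) = -42 + (2 + 1/(2*(0 - 3)))*(23 - 1*(-1)) = -42 + (2 + (½)/(-3))*(23 + 1) = -42 + (2 + (½)*(-⅓))*24 = -42 + (2 - ⅙)*24 = -42 + (11/6)*24 = -42 + 44 = 2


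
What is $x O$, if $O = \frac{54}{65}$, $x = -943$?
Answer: $- \frac{50922}{65} \approx -783.42$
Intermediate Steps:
$O = \frac{54}{65}$ ($O = 54 \cdot \frac{1}{65} = \frac{54}{65} \approx 0.83077$)
$x O = \left(-943\right) \frac{54}{65} = - \frac{50922}{65}$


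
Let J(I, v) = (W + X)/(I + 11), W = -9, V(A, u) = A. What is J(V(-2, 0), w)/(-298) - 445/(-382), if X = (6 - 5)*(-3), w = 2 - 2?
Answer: 199679/170754 ≈ 1.1694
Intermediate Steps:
w = 0
X = -3 (X = 1*(-3) = -3)
J(I, v) = -12/(11 + I) (J(I, v) = (-9 - 3)/(I + 11) = -12/(11 + I))
J(V(-2, 0), w)/(-298) - 445/(-382) = -12/(11 - 2)/(-298) - 445/(-382) = -12/9*(-1/298) - 445*(-1/382) = -12*⅑*(-1/298) + 445/382 = -4/3*(-1/298) + 445/382 = 2/447 + 445/382 = 199679/170754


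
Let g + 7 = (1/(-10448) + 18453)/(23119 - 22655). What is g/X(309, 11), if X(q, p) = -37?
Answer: -158861839/179371264 ≈ -0.88566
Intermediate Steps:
g = 158861839/4847872 (g = -7 + (1/(-10448) + 18453)/(23119 - 22655) = -7 + (-1/10448 + 18453)/464 = -7 + (192796943/10448)*(1/464) = -7 + 192796943/4847872 = 158861839/4847872 ≈ 32.769)
g/X(309, 11) = (158861839/4847872)/(-37) = (158861839/4847872)*(-1/37) = -158861839/179371264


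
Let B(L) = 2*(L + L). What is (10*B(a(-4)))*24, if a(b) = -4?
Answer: -3840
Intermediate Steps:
B(L) = 4*L (B(L) = 2*(2*L) = 4*L)
(10*B(a(-4)))*24 = (10*(4*(-4)))*24 = (10*(-16))*24 = -160*24 = -3840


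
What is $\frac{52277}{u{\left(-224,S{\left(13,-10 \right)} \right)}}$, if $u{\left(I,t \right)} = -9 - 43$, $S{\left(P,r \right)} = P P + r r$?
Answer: $- \frac{52277}{52} \approx -1005.3$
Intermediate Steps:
$S{\left(P,r \right)} = P^{2} + r^{2}$
$u{\left(I,t \right)} = -52$ ($u{\left(I,t \right)} = -9 - 43 = -52$)
$\frac{52277}{u{\left(-224,S{\left(13,-10 \right)} \right)}} = \frac{52277}{-52} = 52277 \left(- \frac{1}{52}\right) = - \frac{52277}{52}$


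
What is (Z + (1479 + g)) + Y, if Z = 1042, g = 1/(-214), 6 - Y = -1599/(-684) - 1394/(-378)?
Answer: 3874599457/1536948 ≈ 2521.0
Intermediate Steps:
Y = -367/14364 (Y = 6 - (-1599/(-684) - 1394/(-378)) = 6 - (-1599*(-1/684) - 1394*(-1/378)) = 6 - (533/228 + 697/189) = 6 - 1*86551/14364 = 6 - 86551/14364 = -367/14364 ≈ -0.025550)
g = -1/214 ≈ -0.0046729
(Z + (1479 + g)) + Y = (1042 + (1479 - 1/214)) - 367/14364 = (1042 + 316505/214) - 367/14364 = 539493/214 - 367/14364 = 3874599457/1536948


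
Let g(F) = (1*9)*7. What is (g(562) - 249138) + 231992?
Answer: -17083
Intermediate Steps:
g(F) = 63 (g(F) = 9*7 = 63)
(g(562) - 249138) + 231992 = (63 - 249138) + 231992 = -249075 + 231992 = -17083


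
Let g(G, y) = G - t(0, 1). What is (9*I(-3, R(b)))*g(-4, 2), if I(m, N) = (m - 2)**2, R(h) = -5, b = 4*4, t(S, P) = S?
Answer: -900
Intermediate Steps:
b = 16
g(G, y) = G (g(G, y) = G - 1*0 = G + 0 = G)
I(m, N) = (-2 + m)**2
(9*I(-3, R(b)))*g(-4, 2) = (9*(-2 - 3)**2)*(-4) = (9*(-5)**2)*(-4) = (9*25)*(-4) = 225*(-4) = -900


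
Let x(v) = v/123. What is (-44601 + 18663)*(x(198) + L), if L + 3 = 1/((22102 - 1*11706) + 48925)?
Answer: 87703018128/2432161 ≈ 36060.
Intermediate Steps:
x(v) = v/123 (x(v) = v*(1/123) = v/123)
L = -177962/59321 (L = -3 + 1/((22102 - 1*11706) + 48925) = -3 + 1/((22102 - 11706) + 48925) = -3 + 1/(10396 + 48925) = -3 + 1/59321 = -177962/59321 ≈ -3.0000)
(-44601 + 18663)*(x(198) + L) = (-44601 + 18663)*((1/123)*198 - 177962/59321) = -25938*(66/41 - 177962/59321) = -25938*(-3381256/2432161) = 87703018128/2432161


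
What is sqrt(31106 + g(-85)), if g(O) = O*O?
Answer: 3*sqrt(4259) ≈ 195.78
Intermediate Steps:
g(O) = O**2
sqrt(31106 + g(-85)) = sqrt(31106 + (-85)**2) = sqrt(31106 + 7225) = sqrt(38331) = 3*sqrt(4259)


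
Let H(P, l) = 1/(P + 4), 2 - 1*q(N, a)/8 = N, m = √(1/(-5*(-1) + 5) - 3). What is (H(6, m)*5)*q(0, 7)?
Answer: 8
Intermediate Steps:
m = I*√290/10 (m = √(1/(5 + 5) - 3) = √(1/10 - 3) = √(⅒ - 3) = √(-29/10) = I*√290/10 ≈ 1.7029*I)
q(N, a) = 16 - 8*N
H(P, l) = 1/(4 + P)
(H(6, m)*5)*q(0, 7) = (5/(4 + 6))*(16 - 8*0) = (5/10)*(16 + 0) = ((⅒)*5)*16 = (½)*16 = 8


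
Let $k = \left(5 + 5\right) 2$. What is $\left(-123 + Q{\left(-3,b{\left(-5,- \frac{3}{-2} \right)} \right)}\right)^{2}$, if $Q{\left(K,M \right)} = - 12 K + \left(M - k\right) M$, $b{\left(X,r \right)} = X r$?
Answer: $\frac{227529}{16} \approx 14221.0$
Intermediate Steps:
$k = 20$ ($k = 10 \cdot 2 = 20$)
$Q{\left(K,M \right)} = - 12 K + M \left(-20 + M\right)$ ($Q{\left(K,M \right)} = - 12 K + \left(M - 20\right) M = - 12 K + \left(-20 + M\right) M = - 12 K + M \left(-20 + M\right)$)
$\left(-123 + Q{\left(-3,b{\left(-5,- \frac{3}{-2} \right)} \right)}\right)^{2} = \left(-123 - \left(-36 - \frac{225}{4} + 20 \left(-5\right) \left(- \frac{3}{-2}\right)\right)\right)^{2} = \left(-123 + \left(\left(- 5 \left(\left(-3\right) \left(- \frac{1}{2}\right)\right)\right)^{2} - 20 \left(- 5 \left(\left(-3\right) \left(- \frac{1}{2}\right)\right)\right) + 36\right)\right)^{2} = \left(-123 + \left(\left(\left(-5\right) \frac{3}{2}\right)^{2} - 20 \left(\left(-5\right) \frac{3}{2}\right) + 36\right)\right)^{2} = \left(-123 + \left(\left(- \frac{15}{2}\right)^{2} - -150 + 36\right)\right)^{2} = \left(-123 + \left(\frac{225}{4} + 150 + 36\right)\right)^{2} = \left(-123 + \frac{969}{4}\right)^{2} = \left(\frac{477}{4}\right)^{2} = \frac{227529}{16}$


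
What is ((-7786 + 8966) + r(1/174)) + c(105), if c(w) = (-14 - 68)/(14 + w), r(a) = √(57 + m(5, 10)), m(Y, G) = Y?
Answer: 140338/119 + √62 ≈ 1187.2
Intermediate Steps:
r(a) = √62 (r(a) = √(57 + 5) = √62)
c(w) = -82/(14 + w)
((-7786 + 8966) + r(1/174)) + c(105) = ((-7786 + 8966) + √62) - 82/(14 + 105) = (1180 + √62) - 82/119 = 140338/119 + √62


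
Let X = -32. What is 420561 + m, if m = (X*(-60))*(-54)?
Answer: 316881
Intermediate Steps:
m = -103680 (m = -32*(-60)*(-54) = 1920*(-54) = -103680)
420561 + m = 420561 - 103680 = 316881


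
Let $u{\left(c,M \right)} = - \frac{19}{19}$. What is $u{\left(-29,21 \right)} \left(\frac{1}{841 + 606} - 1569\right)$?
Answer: $\frac{2270342}{1447} \approx 1569.0$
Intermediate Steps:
$u{\left(c,M \right)} = -1$ ($u{\left(c,M \right)} = \left(-19\right) \frac{1}{19} = -1$)
$u{\left(-29,21 \right)} \left(\frac{1}{841 + 606} - 1569\right) = - (\frac{1}{841 + 606} - 1569) = - (\frac{1}{1447} - 1569) = \left(-1\right) \left(- \frac{2270342}{1447}\right) = \frac{2270342}{1447}$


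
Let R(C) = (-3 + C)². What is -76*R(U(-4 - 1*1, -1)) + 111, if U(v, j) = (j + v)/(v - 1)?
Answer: -193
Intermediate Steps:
U(v, j) = (j + v)/(-1 + v)
-76*R(U(-4 - 1*1, -1)) + 111 = -76*(-3 + (-1 + (-4 - 1*1))/(-1 + (-4 - 1*1)))² + 111 = -76*(-3 + (-1 + (-4 - 1))/(-1 + (-4 - 1)))² + 111 = -76*(-3 + (-1 - 5)/(-1 - 5))² + 111 = -76*(-3 - 6/(-6))² + 111 = -76*(-3 - ⅙*(-6))² + 111 = -76*(-3 + 1)² + 111 = -76*(-2)² + 111 = -76*4 + 111 = -304 + 111 = -193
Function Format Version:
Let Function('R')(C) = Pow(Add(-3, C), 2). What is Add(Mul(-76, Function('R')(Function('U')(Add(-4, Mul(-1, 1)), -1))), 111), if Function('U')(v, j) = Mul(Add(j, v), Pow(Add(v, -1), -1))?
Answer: -193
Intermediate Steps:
Function('U')(v, j) = Mul(Pow(Add(-1, v), -1), Add(j, v)) (Function('U')(v, j) = Mul(Add(j, v), Pow(Add(-1, v), -1)) = Mul(Pow(Add(-1, v), -1), Add(j, v)))
Add(Mul(-76, Function('R')(Function('U')(Add(-4, Mul(-1, 1)), -1))), 111) = Add(Mul(-76, Pow(Add(-3, Mul(Pow(Add(-1, Add(-4, Mul(-1, 1))), -1), Add(-1, Add(-4, Mul(-1, 1))))), 2)), 111) = Add(Mul(-76, Pow(Add(-3, Mul(Pow(Add(-1, Add(-4, -1)), -1), Add(-1, Add(-4, -1)))), 2)), 111) = Add(Mul(-76, Pow(Add(-3, Mul(Pow(Add(-1, -5), -1), Add(-1, -5))), 2)), 111) = Add(Mul(-76, Pow(Add(-3, Mul(Pow(-6, -1), -6)), 2)), 111) = Add(Mul(-76, Pow(Add(-3, Mul(Rational(-1, 6), -6)), 2)), 111) = Add(Mul(-76, Pow(Add(-3, 1), 2)), 111) = Add(Mul(-76, Pow(-2, 2)), 111) = Add(Mul(-76, 4), 111) = Add(-304, 111) = -193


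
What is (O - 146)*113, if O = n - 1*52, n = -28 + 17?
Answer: -23617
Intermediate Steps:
n = -11
O = -63 (O = -11 - 1*52 = -11 - 52 = -63)
(O - 146)*113 = (-63 - 146)*113 = -209*113 = -23617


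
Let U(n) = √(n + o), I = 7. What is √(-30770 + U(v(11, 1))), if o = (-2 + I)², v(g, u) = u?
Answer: √(-30770 + √26) ≈ 175.4*I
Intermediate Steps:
o = 25 (o = (-2 + 7)² = 5² = 25)
U(n) = √(25 + n) (U(n) = √(n + 25) = √(25 + n))
√(-30770 + U(v(11, 1))) = √(-30770 + √(25 + 1)) = √(-30770 + √26)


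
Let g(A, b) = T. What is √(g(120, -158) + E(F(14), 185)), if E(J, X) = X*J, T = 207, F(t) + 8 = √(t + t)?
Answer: √(-1273 + 370*√7) ≈ 17.149*I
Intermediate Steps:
F(t) = -8 + √2*√t (F(t) = -8 + √(t + t) = -8 + √(2*t) = -8 + √2*√t)
E(J, X) = J*X
g(A, b) = 207
√(g(120, -158) + E(F(14), 185)) = √(207 + (-8 + √2*√14)*185) = √(207 + (-8 + 2*√7)*185) = √(207 + (-1480 + 370*√7)) = √(-1273 + 370*√7)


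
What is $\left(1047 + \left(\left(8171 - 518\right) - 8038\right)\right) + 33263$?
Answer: $33925$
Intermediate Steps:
$\left(1047 + \left(\left(8171 - 518\right) - 8038\right)\right) + 33263 = \left(1047 + \left(7653 - 8038\right)\right) + 33263 = \left(1047 - 385\right) + 33263 = 662 + 33263 = 33925$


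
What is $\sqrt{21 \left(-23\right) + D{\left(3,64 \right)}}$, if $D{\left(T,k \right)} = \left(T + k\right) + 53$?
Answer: $11 i \sqrt{3} \approx 19.053 i$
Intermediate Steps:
$D{\left(T,k \right)} = 53 + T + k$
$\sqrt{21 \left(-23\right) + D{\left(3,64 \right)}} = \sqrt{21 \left(-23\right) + \left(53 + 3 + 64\right)} = \sqrt{-483 + 120} = \sqrt{-363} = 11 i \sqrt{3}$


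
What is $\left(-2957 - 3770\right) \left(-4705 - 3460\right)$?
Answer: $54925955$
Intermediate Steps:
$\left(-2957 - 3770\right) \left(-4705 - 3460\right) = \left(-6727\right) \left(-8165\right) = 54925955$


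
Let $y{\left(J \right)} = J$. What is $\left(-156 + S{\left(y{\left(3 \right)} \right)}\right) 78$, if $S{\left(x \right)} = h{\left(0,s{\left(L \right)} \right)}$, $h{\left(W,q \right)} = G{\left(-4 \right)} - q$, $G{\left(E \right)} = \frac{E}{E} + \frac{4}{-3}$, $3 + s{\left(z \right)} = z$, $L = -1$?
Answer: $-11882$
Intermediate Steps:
$s{\left(z \right)} = -3 + z$
$G{\left(E \right)} = - \frac{1}{3}$ ($G{\left(E \right)} = 1 + 4 \left(- \frac{1}{3}\right) = 1 - \frac{4}{3} = - \frac{1}{3}$)
$h{\left(W,q \right)} = - \frac{1}{3} - q$
$S{\left(x \right)} = \frac{11}{3}$ ($S{\left(x \right)} = - \frac{1}{3} - \left(-3 - 1\right) = - \frac{1}{3} - -4 = - \frac{1}{3} + 4 = \frac{11}{3}$)
$\left(-156 + S{\left(y{\left(3 \right)} \right)}\right) 78 = \left(-156 + \frac{11}{3}\right) 78 = \left(- \frac{457}{3}\right) 78 = -11882$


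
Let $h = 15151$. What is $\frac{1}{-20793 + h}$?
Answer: $- \frac{1}{5642} \approx -0.00017724$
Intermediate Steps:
$\frac{1}{-20793 + h} = \frac{1}{-20793 + 15151} = \frac{1}{-5642} = - \frac{1}{5642}$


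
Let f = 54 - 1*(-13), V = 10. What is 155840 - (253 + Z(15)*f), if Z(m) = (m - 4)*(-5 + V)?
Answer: 151902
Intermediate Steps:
f = 67 (f = 54 + 13 = 67)
Z(m) = -20 + 5*m (Z(m) = (m - 4)*(-5 + 10) = (-4 + m)*5 = -20 + 5*m)
155840 - (253 + Z(15)*f) = 155840 - (253 + (-20 + 5*15)*67) = 155840 - (253 + (-20 + 75)*67) = 155840 - (253 + 55*67) = 155840 - (253 + 3685) = 155840 - 1*3938 = 155840 - 3938 = 151902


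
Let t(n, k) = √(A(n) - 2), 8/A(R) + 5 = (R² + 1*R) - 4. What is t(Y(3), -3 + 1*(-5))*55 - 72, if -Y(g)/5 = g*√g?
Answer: -72 + 55*I*√(3972 - 90*√3)/(3*√(222 - 5*√3)) ≈ -72.0 + 77.538*I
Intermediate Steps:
A(R) = 8/(-9 + R + R²) (A(R) = 8/(-5 + ((R² + 1*R) - 4)) = 8/(-5 + ((R² + R) - 4)) = 8/(-5 + ((R + R²) - 4)) = 8/(-5 + (-4 + R + R²)) = 8/(-9 + R + R²))
Y(g) = -5*g^(3/2) (Y(g) = -5*g*√g = -5*g^(3/2))
t(n, k) = √(-2 + 8/(-9 + n + n²)) (t(n, k) = √(8/(-9 + n + n²) - 2) = √(-2 + 8/(-9 + n + n²)))
t(Y(3), -3 + 1*(-5))*55 - 72 = √(-2 + 8/(-9 - 15*√3 + (-15*√3)²))*55 - 72 = √(-2 + 8/(-9 - 15*√3 + 675))*55 - 72 = √(-2 + 8/(666 - 15*√3))*55 - 72 = 55*√(-2 + 8/(666 - 15*√3)) - 72 = -72 + 55*√(-2 + 8/(666 - 15*√3))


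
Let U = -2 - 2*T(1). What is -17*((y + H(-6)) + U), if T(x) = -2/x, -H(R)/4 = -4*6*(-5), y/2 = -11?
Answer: 8500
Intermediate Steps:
y = -22 (y = 2*(-11) = -22)
H(R) = -480 (H(R) = -4*(-4*6)*(-5) = -(-96)*(-5) = -4*120 = -480)
U = 2 (U = -2 - (-4)/1 = -2 - (-4) = -2 - 2*(-2) = -2 + 4 = 2)
-17*((y + H(-6)) + U) = -17*((-22 - 480) + 2) = -17*(-502 + 2) = -17*(-500) = 8500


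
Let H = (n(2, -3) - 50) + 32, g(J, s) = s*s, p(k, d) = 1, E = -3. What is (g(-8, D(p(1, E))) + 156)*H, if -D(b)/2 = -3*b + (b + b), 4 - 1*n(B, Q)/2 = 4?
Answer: -2880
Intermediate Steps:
n(B, Q) = 0 (n(B, Q) = 8 - 2*4 = 8 - 8 = 0)
D(b) = 2*b (D(b) = -2*(-3*b + (b + b)) = -2*(-3*b + 2*b) = -(-2)*b = 2*b)
g(J, s) = s²
H = -18 (H = (0 - 50) + 32 = -50 + 32 = -18)
(g(-8, D(p(1, E))) + 156)*H = ((2*1)² + 156)*(-18) = (2² + 156)*(-18) = (4 + 156)*(-18) = 160*(-18) = -2880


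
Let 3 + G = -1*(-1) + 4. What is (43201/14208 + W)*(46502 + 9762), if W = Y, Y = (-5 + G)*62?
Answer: -18282192071/1776 ≈ -1.0294e+7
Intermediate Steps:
G = 2 (G = -3 + (-1*(-1) + 4) = -3 + (1 + 4) = -3 + 5 = 2)
Y = -186 (Y = (-5 + 2)*62 = -3*62 = -186)
W = -186
(43201/14208 + W)*(46502 + 9762) = (43201/14208 - 186)*(46502 + 9762) = (43201*(1/14208) - 186)*56264 = (43201/14208 - 186)*56264 = -2599487/14208*56264 = -18282192071/1776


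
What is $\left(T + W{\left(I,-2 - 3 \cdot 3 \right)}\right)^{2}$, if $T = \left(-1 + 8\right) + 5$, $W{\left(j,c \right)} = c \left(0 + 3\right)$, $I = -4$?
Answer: $441$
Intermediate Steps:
$W{\left(j,c \right)} = 3 c$ ($W{\left(j,c \right)} = c 3 = 3 c$)
$T = 12$ ($T = 7 + 5 = 12$)
$\left(T + W{\left(I,-2 - 3 \cdot 3 \right)}\right)^{2} = \left(12 + 3 \left(-2 - 3 \cdot 3\right)\right)^{2} = \left(12 + 3 \left(-2 - 9\right)\right)^{2} = \left(12 + 3 \left(-11\right)\right)^{2} = \left(12 - 33\right)^{2} = \left(-21\right)^{2} = 441$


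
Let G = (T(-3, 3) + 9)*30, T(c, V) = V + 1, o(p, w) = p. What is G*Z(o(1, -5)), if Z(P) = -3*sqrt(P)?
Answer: -1170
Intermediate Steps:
T(c, V) = 1 + V
G = 390 (G = ((1 + 3) + 9)*30 = (4 + 9)*30 = 13*30 = 390)
G*Z(o(1, -5)) = 390*(-3*sqrt(1)) = 390*(-3*1) = 390*(-3) = -1170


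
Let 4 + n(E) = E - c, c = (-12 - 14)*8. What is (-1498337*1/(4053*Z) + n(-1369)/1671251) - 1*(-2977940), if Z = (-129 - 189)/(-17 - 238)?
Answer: 2137946618353357055/717999512118 ≈ 2.9776e+6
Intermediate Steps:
c = -208 (c = -26*8 = -208)
Z = 106/85 (Z = -318/(-255) = -318*(-1/255) = 106/85 ≈ 1.2471)
n(E) = 204 + E (n(E) = -4 + (E - 1*(-208)) = -4 + (E + 208) = -4 + (208 + E) = 204 + E)
(-1498337*1/(4053*Z) + n(-1369)/1671251) - 1*(-2977940) = (-1498337/(4053*(106/85)) + (204 - 1369)/1671251) - 1*(-2977940) = (-1498337/429618/85 - 1165*1/1671251) + 2977940 = (-1498337*85/429618 - 1165/1671251) + 2977940 = (-127358645/429618 - 1165/1671251) + 2977940 = -212848763319865/717999512118 + 2977940 = 2137946618353357055/717999512118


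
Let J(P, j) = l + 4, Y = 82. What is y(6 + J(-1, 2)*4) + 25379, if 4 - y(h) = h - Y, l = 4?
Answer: 25427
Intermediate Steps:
J(P, j) = 8 (J(P, j) = 4 + 4 = 8)
y(h) = 86 - h (y(h) = 4 - (h - 1*82) = 4 - (h - 82) = 4 - (-82 + h) = 4 + (82 - h) = 86 - h)
y(6 + J(-1, 2)*4) + 25379 = (86 - (6 + 8*4)) + 25379 = (86 - (6 + 32)) + 25379 = (86 - 1*38) + 25379 = (86 - 38) + 25379 = 48 + 25379 = 25427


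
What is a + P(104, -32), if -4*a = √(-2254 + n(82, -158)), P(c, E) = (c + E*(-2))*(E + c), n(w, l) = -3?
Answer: 12096 - I*√2257/4 ≈ 12096.0 - 11.877*I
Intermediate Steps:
P(c, E) = (E + c)*(c - 2*E) (P(c, E) = (c - 2*E)*(E + c) = (E + c)*(c - 2*E))
a = -I*√2257/4 (a = -√(-2254 - 3)/4 = -I*√2257/4 ≈ -11.877*I)
a + P(104, -32) = -I*√2257/4 + (104² - 2*(-32)² - 1*(-32)*104) = -I*√2257/4 + (10816 - 2*1024 + 3328) = -I*√2257/4 + (10816 - 2048 + 3328) = -I*√2257/4 + 12096 = 12096 - I*√2257/4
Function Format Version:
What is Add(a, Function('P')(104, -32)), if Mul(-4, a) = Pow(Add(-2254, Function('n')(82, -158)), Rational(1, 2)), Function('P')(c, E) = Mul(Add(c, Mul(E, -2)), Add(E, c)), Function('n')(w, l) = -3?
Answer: Add(12096, Mul(Rational(-1, 4), I, Pow(2257, Rational(1, 2)))) ≈ Add(12096., Mul(-11.877, I))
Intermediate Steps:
Function('P')(c, E) = Mul(Add(E, c), Add(c, Mul(-2, E))) (Function('P')(c, E) = Mul(Add(c, Mul(-2, E)), Add(E, c)) = Mul(Add(E, c), Add(c, Mul(-2, E))))
a = Mul(Rational(-1, 4), I, Pow(2257, Rational(1, 2))) (a = Mul(Rational(-1, 4), Pow(Add(-2254, -3), Rational(1, 2))) = Mul(Rational(-1, 4), Pow(-2257, Rational(1, 2))) = Mul(Rational(-1, 4), Mul(I, Pow(2257, Rational(1, 2)))) = Mul(Rational(-1, 4), I, Pow(2257, Rational(1, 2))) ≈ Mul(-11.877, I))
Add(a, Function('P')(104, -32)) = Add(Mul(Rational(-1, 4), I, Pow(2257, Rational(1, 2))), Add(Pow(104, 2), Mul(-2, Pow(-32, 2)), Mul(-1, -32, 104))) = Add(Mul(Rational(-1, 4), I, Pow(2257, Rational(1, 2))), Add(10816, Mul(-2, 1024), 3328)) = Add(Mul(Rational(-1, 4), I, Pow(2257, Rational(1, 2))), Add(10816, -2048, 3328)) = Add(Mul(Rational(-1, 4), I, Pow(2257, Rational(1, 2))), 12096) = Add(12096, Mul(Rational(-1, 4), I, Pow(2257, Rational(1, 2))))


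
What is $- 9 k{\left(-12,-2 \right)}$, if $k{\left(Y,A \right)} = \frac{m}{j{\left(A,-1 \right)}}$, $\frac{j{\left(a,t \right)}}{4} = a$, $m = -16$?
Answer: $-18$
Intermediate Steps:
$j{\left(a,t \right)} = 4 a$
$k{\left(Y,A \right)} = - \frac{4}{A}$ ($k{\left(Y,A \right)} = - \frac{16}{4 A} = - 16 \frac{1}{4 A} = - \frac{4}{A}$)
$- 9 k{\left(-12,-2 \right)} = - 9 \left(- \frac{4}{-2}\right) = - 9 \left(\left(-4\right) \left(- \frac{1}{2}\right)\right) = \left(-9\right) 2 = -18$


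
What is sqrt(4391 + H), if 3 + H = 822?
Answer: sqrt(5210) ≈ 72.180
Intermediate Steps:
H = 819 (H = -3 + 822 = 819)
sqrt(4391 + H) = sqrt(4391 + 819) = sqrt(5210)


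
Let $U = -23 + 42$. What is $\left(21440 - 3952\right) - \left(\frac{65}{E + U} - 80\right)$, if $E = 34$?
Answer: $\frac{931039}{53} \approx 17567.0$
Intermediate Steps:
$U = 19$
$\left(21440 - 3952\right) - \left(\frac{65}{E + U} - 80\right) = \left(21440 - 3952\right) - \left(\frac{65}{34 + 19} - 80\right) = \left(21440 - 3952\right) - \left(\frac{65}{53} - 80\right) = 17488 - \left(65 \cdot \frac{1}{53} - 80\right) = 17488 - \left(\frac{65}{53} - 80\right) = 17488 - - \frac{4175}{53} = 17488 + \frac{4175}{53} = \frac{931039}{53}$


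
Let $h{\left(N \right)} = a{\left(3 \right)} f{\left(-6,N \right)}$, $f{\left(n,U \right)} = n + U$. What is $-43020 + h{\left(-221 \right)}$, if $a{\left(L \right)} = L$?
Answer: $-43701$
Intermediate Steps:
$f{\left(n,U \right)} = U + n$
$h{\left(N \right)} = -18 + 3 N$ ($h{\left(N \right)} = 3 \left(N - 6\right) = 3 \left(-6 + N\right) = -18 + 3 N$)
$-43020 + h{\left(-221 \right)} = -43020 + \left(-18 + 3 \left(-221\right)\right) = -43020 - 681 = -43701$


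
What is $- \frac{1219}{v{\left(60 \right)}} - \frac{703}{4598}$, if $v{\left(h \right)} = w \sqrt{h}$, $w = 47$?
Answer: $- \frac{37}{242} - \frac{1219 \sqrt{15}}{1410} \approx -3.5012$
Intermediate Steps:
$v{\left(h \right)} = 47 \sqrt{h}$
$- \frac{1219}{v{\left(60 \right)}} - \frac{703}{4598} = - \frac{1219}{47 \sqrt{60}} - \frac{703}{4598} = - \frac{1219}{47 \cdot 2 \sqrt{15}} - \frac{37}{242} = - \frac{1219}{94 \sqrt{15}} - \frac{37}{242} = - 1219 \frac{\sqrt{15}}{1410} - \frac{37}{242} = - \frac{1219 \sqrt{15}}{1410} - \frac{37}{242} = - \frac{37}{242} - \frac{1219 \sqrt{15}}{1410}$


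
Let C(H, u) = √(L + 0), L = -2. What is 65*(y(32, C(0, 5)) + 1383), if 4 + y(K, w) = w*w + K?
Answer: 91585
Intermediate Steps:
C(H, u) = I*√2 (C(H, u) = √(-2 + 0) = √(-2) = I*√2)
y(K, w) = -4 + K + w² (y(K, w) = -4 + (w*w + K) = -4 + (w² + K) = -4 + (K + w²) = -4 + K + w²)
65*(y(32, C(0, 5)) + 1383) = 65*((-4 + 32 + (I*√2)²) + 1383) = 65*((-4 + 32 - 2) + 1383) = 65*(26 + 1383) = 65*1409 = 91585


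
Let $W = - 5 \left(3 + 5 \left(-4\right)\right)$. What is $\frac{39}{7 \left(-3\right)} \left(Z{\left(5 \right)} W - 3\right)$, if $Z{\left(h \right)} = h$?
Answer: $- \frac{5486}{7} \approx -783.71$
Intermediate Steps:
$W = 85$ ($W = - 5 \left(3 - 20\right) = \left(-5\right) \left(-17\right) = 85$)
$\frac{39}{7 \left(-3\right)} \left(Z{\left(5 \right)} W - 3\right) = \frac{39}{7 \left(-3\right)} \left(5 \cdot 85 - 3\right) = \frac{39}{-21} \left(425 - 3\right) = 39 \left(- \frac{1}{21}\right) 422 = \left(- \frac{13}{7}\right) 422 = - \frac{5486}{7}$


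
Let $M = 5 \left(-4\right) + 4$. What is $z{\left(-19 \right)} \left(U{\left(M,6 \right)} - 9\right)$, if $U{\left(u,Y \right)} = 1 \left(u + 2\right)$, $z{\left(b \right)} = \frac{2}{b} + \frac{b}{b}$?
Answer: $- \frac{391}{19} \approx -20.579$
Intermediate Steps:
$M = -16$ ($M = -20 + 4 = -16$)
$z{\left(b \right)} = 1 + \frac{2}{b}$ ($z{\left(b \right)} = \frac{2}{b} + 1 = 1 + \frac{2}{b}$)
$U{\left(u,Y \right)} = 2 + u$ ($U{\left(u,Y \right)} = 1 \left(2 + u\right) = 2 + u$)
$z{\left(-19 \right)} \left(U{\left(M,6 \right)} - 9\right) = \frac{2 - 19}{-19} \left(\left(2 - 16\right) - 9\right) = \left(- \frac{1}{19}\right) \left(-17\right) \left(-14 - 9\right) = \frac{17}{19} \left(-23\right) = - \frac{391}{19}$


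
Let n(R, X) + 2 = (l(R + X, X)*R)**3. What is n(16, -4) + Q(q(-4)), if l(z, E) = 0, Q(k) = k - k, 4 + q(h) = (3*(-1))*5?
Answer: -2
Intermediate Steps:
q(h) = -19 (q(h) = -4 + (3*(-1))*5 = -4 - 3*5 = -4 - 15 = -19)
Q(k) = 0
n(R, X) = -2 (n(R, X) = -2 + (0*R)**3 = -2 + 0**3 = -2 + 0 = -2)
n(16, -4) + Q(q(-4)) = -2 + 0 = -2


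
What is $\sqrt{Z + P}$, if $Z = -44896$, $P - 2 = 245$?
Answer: $33 i \sqrt{41} \approx 211.3 i$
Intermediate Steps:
$P = 247$ ($P = 2 + 245 = 247$)
$\sqrt{Z + P} = \sqrt{-44896 + 247} = \sqrt{-44649} = 33 i \sqrt{41}$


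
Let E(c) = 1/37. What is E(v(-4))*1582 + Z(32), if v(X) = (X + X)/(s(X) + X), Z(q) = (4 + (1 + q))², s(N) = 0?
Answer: 52235/37 ≈ 1411.8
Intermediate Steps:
Z(q) = (5 + q)²
v(X) = 2 (v(X) = (X + X)/(0 + X) = (2*X)/X = 2)
E(c) = 1/37
E(v(-4))*1582 + Z(32) = (1/37)*1582 + (5 + 32)² = 1582/37 + 37² = 1582/37 + 1369 = 52235/37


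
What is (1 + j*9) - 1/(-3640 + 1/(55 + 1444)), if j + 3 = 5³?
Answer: 5996540040/5456359 ≈ 1099.0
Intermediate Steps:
j = 122 (j = -3 + 5³ = -3 + 125 = 122)
(1 + j*9) - 1/(-3640 + 1/(55 + 1444)) = (1 + 122*9) - 1/(-3640 + 1/(55 + 1444)) = (1 + 1098) - 1/(-3640 + 1/1499) = 1099 - 1/(-3640 + 1/1499) = 1099 - 1/(-5456359/1499) = 1099 - 1*(-1499/5456359) = 1099 + 1499/5456359 = 5996540040/5456359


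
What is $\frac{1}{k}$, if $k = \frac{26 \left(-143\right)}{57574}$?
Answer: $- \frac{2617}{169} \approx -15.485$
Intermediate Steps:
$k = - \frac{169}{2617}$ ($k = \left(-3718\right) \frac{1}{57574} = - \frac{169}{2617} \approx -0.064578$)
$\frac{1}{k} = \frac{1}{- \frac{169}{2617}} = - \frac{2617}{169}$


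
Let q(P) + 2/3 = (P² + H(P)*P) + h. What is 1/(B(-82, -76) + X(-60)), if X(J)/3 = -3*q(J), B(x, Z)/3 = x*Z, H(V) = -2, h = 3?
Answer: -1/14805 ≈ -6.7545e-5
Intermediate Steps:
q(P) = 7/3 + P² - 2*P (q(P) = -⅔ + ((P² - 2*P) + 3) = -⅔ + (3 + P² - 2*P) = 7/3 + P² - 2*P)
B(x, Z) = 3*Z*x (B(x, Z) = 3*(x*Z) = 3*(Z*x) = 3*Z*x)
X(J) = -21 - 9*J² + 18*J (X(J) = 3*(-3*(7/3 + J² - 2*J)) = 3*(-7 - 3*J² + 6*J) = -21 - 9*J² + 18*J)
1/(B(-82, -76) + X(-60)) = 1/(3*(-76)*(-82) + (-21 - 9*(-60)² + 18*(-60))) = 1/(18696 + (-21 - 9*3600 - 1080)) = 1/(18696 + (-21 - 32400 - 1080)) = 1/(18696 - 33501) = 1/(-14805) = -1/14805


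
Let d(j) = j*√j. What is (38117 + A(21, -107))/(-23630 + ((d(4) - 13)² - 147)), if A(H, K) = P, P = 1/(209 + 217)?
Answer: -16237843/10118352 ≈ -1.6048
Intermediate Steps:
d(j) = j^(3/2)
P = 1/426 ≈ 0.0023474
A(H, K) = 1/426
(38117 + A(21, -107))/(-23630 + ((d(4) - 13)² - 147)) = (38117 + 1/426)/(-23630 + ((4^(3/2) - 13)² - 147)) = 16237843/(426*(-23630 + ((8 - 13)² - 147))) = 16237843/(426*(-23630 + ((-5)² - 147))) = 16237843/(426*(-23630 + (25 - 147))) = 16237843/(426*(-23630 - 122)) = (16237843/426)/(-23752) = (16237843/426)*(-1/23752) = -16237843/10118352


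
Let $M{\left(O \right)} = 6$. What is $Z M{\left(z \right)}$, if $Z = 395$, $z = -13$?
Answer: $2370$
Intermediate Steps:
$Z M{\left(z \right)} = 395 \cdot 6 = 2370$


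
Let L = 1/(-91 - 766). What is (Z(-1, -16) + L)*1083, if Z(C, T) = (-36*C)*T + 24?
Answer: -512329395/857 ≈ -5.9782e+5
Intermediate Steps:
L = -1/857 (L = 1/(-857) = -1/857 ≈ -0.0011669)
Z(C, T) = 24 - 36*C*T (Z(C, T) = -36*C*T + 24 = 24 - 36*C*T)
(Z(-1, -16) + L)*1083 = ((24 - 36*(-1)*(-16)) - 1/857)*1083 = ((24 - 576) - 1/857)*1083 = (-552 - 1/857)*1083 = -473065/857*1083 = -512329395/857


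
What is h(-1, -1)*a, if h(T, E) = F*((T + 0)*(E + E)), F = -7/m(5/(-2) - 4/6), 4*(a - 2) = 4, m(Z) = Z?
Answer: 252/19 ≈ 13.263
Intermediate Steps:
a = 3 (a = 2 + (¼)*4 = 2 + 1 = 3)
F = 42/19 (F = -7/(5/(-2) - 4/6) = -7/(5*(-½) - 4*⅙) = -7/(-5/2 - ⅔) = -7/(-19/6) = -7*(-6/19) = 42/19 ≈ 2.2105)
h(T, E) = 84*E*T/19 (h(T, E) = 42*((T + 0)*(E + E))/19 = 42*(T*(2*E))/19 = 42*(2*E*T)/19 = 84*E*T/19)
h(-1, -1)*a = ((84/19)*(-1)*(-1))*3 = (84/19)*3 = 252/19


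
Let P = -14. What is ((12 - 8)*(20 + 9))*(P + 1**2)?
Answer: -1508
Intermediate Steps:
((12 - 8)*(20 + 9))*(P + 1**2) = ((12 - 8)*(20 + 9))*(-14 + 1**2) = (4*29)*(-14 + 1) = 116*(-13) = -1508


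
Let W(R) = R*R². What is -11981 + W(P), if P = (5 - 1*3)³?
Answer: -11469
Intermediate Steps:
P = 8 (P = (5 - 3)³ = 2³ = 8)
W(R) = R³
-11981 + W(P) = -11981 + 8³ = -11981 + 512 = -11469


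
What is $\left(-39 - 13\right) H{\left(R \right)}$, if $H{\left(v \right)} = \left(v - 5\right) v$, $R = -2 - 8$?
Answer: $-7800$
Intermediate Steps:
$R = -10$
$H{\left(v \right)} = v \left(-5 + v\right)$ ($H{\left(v \right)} = \left(-5 + v\right) v = v \left(-5 + v\right)$)
$\left(-39 - 13\right) H{\left(R \right)} = \left(-39 - 13\right) \left(- 10 \left(-5 - 10\right)\right) = \left(-39 - 13\right) \left(\left(-10\right) \left(-15\right)\right) = \left(-52\right) 150 = -7800$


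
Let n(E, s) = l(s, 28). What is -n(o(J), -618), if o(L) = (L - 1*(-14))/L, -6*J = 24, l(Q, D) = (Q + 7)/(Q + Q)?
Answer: -611/1236 ≈ -0.49434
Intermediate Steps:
l(Q, D) = (7 + Q)/(2*Q) (l(Q, D) = (7 + Q)/((2*Q)) = (7 + Q)*(1/(2*Q)) = (7 + Q)/(2*Q))
J = -4 (J = -⅙*24 = -4)
o(L) = (14 + L)/L (o(L) = (L + 14)/L = (14 + L)/L)
n(E, s) = (7 + s)/(2*s)
-n(o(J), -618) = -(7 - 618)/(2*(-618)) = -(-1)*(-611)/(2*618) = -1*611/1236 = -611/1236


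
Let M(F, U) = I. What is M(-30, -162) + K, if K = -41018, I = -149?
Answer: -41167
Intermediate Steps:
M(F, U) = -149
M(-30, -162) + K = -149 - 41018 = -41167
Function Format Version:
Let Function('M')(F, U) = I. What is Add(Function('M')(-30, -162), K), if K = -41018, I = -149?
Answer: -41167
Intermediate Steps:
Function('M')(F, U) = -149
Add(Function('M')(-30, -162), K) = Add(-149, -41018) = -41167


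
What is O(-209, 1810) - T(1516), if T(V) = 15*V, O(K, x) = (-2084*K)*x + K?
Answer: 788333411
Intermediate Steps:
O(K, x) = K - 2084*K*x (O(K, x) = -2084*K*x + K = K - 2084*K*x)
O(-209, 1810) - T(1516) = -209*(1 - 2084*1810) - 15*1516 = -209*(1 - 3772040) - 1*22740 = -209*(-3772039) - 22740 = 788356151 - 22740 = 788333411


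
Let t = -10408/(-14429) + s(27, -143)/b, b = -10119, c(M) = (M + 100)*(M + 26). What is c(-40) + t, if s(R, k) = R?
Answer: -40846997957/48669017 ≈ -839.28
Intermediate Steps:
c(M) = (26 + M)*(100 + M) (c(M) = (100 + M)*(26 + M) = (26 + M)*(100 + M))
t = 34976323/48669017 (t = -10408/(-14429) + 27/(-10119) = -10408*(-1/14429) + 27*(-1/10119) = 10408/14429 - 9/3373 = 34976323/48669017 ≈ 0.71866)
c(-40) + t = (2600 + (-40)² + 126*(-40)) + 34976323/48669017 = (2600 + 1600 - 5040) + 34976323/48669017 = -840 + 34976323/48669017 = -40846997957/48669017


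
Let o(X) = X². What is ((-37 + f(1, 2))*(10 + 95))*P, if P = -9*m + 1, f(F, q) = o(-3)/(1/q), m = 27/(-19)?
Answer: -27510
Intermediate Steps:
m = -27/19 (m = 27*(-1/19) = -27/19 ≈ -1.4211)
f(F, q) = 9*q (f(F, q) = (-3)²/(1/q) = 9*q)
P = 262/19 (P = -9*(-27/19) + 1 = 243/19 + 1 = 262/19 ≈ 13.789)
((-37 + f(1, 2))*(10 + 95))*P = ((-37 + 9*2)*(10 + 95))*(262/19) = ((-37 + 18)*105)*(262/19) = -19*105*(262/19) = -1995*262/19 = -27510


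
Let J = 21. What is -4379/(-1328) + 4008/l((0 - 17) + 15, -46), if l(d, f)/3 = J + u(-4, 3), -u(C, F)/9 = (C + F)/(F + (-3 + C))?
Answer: 7425257/99600 ≈ 74.551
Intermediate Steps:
u(C, F) = -9*(C + F)/(-3 + C + F) (u(C, F) = -9*(C + F)/(F + (-3 + C)) = -9*(C + F)/(-3 + C + F))
l(d, f) = 225/4 (l(d, f) = 3*(21 + 9*(-1*(-4) - 1*3)/(-3 - 4 + 3)) = 3*(21 + 9*(4 - 3)/(-4)) = 3*(21 + 9*(-¼)*1) = 3*(21 - 9/4) = 3*(75/4) = 225/4)
-4379/(-1328) + 4008/l((0 - 17) + 15, -46) = -4379/(-1328) + 4008/(225/4) = -4379*(-1/1328) + 4008*(4/225) = 4379/1328 + 5344/75 = 7425257/99600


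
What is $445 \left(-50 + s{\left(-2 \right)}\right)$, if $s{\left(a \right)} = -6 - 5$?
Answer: $-27145$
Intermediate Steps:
$s{\left(a \right)} = -11$
$445 \left(-50 + s{\left(-2 \right)}\right) = 445 \left(-50 - 11\right) = 445 \left(-61\right) = -27145$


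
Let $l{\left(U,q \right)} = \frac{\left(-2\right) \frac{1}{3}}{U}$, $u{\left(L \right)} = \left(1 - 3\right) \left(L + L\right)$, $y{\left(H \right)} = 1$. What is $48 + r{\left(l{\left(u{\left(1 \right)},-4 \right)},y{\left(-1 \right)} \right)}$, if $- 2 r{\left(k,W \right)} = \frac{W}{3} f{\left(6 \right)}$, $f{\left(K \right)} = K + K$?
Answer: $46$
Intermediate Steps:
$f{\left(K \right)} = 2 K$
$u{\left(L \right)} = - 4 L$ ($u{\left(L \right)} = - 2 \cdot 2 L = - 4 L$)
$l{\left(U,q \right)} = - \frac{2}{3 U}$ ($l{\left(U,q \right)} = \frac{\left(-2\right) \frac{1}{3}}{U} = - \frac{2}{3 U}$)
$r{\left(k,W \right)} = - 2 W$ ($r{\left(k,W \right)} = - \frac{\frac{W}{3} \cdot 2 \cdot 6}{2} = - \frac{W \frac{1}{3} \cdot 12}{2} = - \frac{\frac{W}{3} \cdot 12}{2} = - \frac{4 W}{2} = - 2 W$)
$48 + r{\left(l{\left(u{\left(1 \right)},-4 \right)},y{\left(-1 \right)} \right)} = 48 - 2 = 46$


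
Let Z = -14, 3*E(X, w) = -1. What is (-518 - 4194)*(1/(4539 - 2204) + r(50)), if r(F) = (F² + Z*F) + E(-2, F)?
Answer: -59402619616/7005 ≈ -8.4800e+6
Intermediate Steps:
E(X, w) = -⅓ (E(X, w) = (⅓)*(-1) = -⅓)
r(F) = -⅓ + F² - 14*F (r(F) = (F² - 14*F) - ⅓ = -⅓ + F² - 14*F)
(-518 - 4194)*(1/(4539 - 2204) + r(50)) = (-518 - 4194)*(1/(4539 - 2204) + (-⅓ + 50² - 14*50)) = -4712*(1/2335 + (-⅓ + 2500 - 700)) = -4712*(1/2335 + 5399/3) = -4712*12606668/7005 = -59402619616/7005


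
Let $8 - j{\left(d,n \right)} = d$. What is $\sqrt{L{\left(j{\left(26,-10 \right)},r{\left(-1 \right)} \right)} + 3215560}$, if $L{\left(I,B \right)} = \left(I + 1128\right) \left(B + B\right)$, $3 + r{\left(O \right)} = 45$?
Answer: $80 \sqrt{517} \approx 1819.0$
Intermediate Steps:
$j{\left(d,n \right)} = 8 - d$
$r{\left(O \right)} = 42$ ($r{\left(O \right)} = -3 + 45 = 42$)
$L{\left(I,B \right)} = 2 B \left(1128 + I\right)$ ($L{\left(I,B \right)} = \left(1128 + I\right) 2 B = 2 B \left(1128 + I\right)$)
$\sqrt{L{\left(j{\left(26,-10 \right)},r{\left(-1 \right)} \right)} + 3215560} = \sqrt{2 \cdot 42 \left(1128 + \left(8 - 26\right)\right) + 3215560} = \sqrt{2 \cdot 42 \left(1128 - 18\right) + 3215560} = \sqrt{2 \cdot 42 \cdot 1110 + 3215560} = \sqrt{93240 + 3215560} = \sqrt{3308800} = 80 \sqrt{517}$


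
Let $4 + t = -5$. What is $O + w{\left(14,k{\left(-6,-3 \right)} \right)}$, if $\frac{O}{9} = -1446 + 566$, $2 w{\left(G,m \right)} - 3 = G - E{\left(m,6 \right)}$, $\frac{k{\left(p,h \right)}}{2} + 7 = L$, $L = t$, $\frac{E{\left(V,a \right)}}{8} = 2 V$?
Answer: $- \frac{15311}{2} \approx -7655.5$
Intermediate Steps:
$t = -9$ ($t = -4 - 5 = -9$)
$E{\left(V,a \right)} = 16 V$ ($E{\left(V,a \right)} = 8 \cdot 2 V = 16 V$)
$L = -9$
$k{\left(p,h \right)} = -32$ ($k{\left(p,h \right)} = -14 + 2 \left(-9\right) = -14 - 18 = -32$)
$w{\left(G,m \right)} = \frac{3}{2} + \frac{G}{2} - 8 m$ ($w{\left(G,m \right)} = \frac{3}{2} + \frac{G - 16 m}{2} = \frac{3}{2} + \left(\frac{G}{2} - 8 m\right) = \frac{3}{2} + \frac{G}{2} - 8 m$)
$O = -7920$ ($O = 9 \left(-1446 + 566\right) = 9 \left(-880\right) = -7920$)
$O + w{\left(14,k{\left(-6,-3 \right)} \right)} = -7920 + \left(\frac{3}{2} + \frac{1}{2} \cdot 14 - -256\right) = -7920 + \left(\frac{3}{2} + 7 + 256\right) = -7920 + \frac{529}{2} = - \frac{15311}{2}$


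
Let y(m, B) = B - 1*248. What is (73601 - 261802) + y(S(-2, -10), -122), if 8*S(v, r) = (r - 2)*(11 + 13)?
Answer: -188571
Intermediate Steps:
S(v, r) = -6 + 3*r (S(v, r) = ((r - 2)*(11 + 13))/8 = ((-2 + r)*24)/8 = (-48 + 24*r)/8 = -6 + 3*r)
y(m, B) = -248 + B (y(m, B) = B - 248 = -248 + B)
(73601 - 261802) + y(S(-2, -10), -122) = (73601 - 261802) + (-248 - 122) = -188201 - 370 = -188571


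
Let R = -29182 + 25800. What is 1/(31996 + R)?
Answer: 1/28614 ≈ 3.4948e-5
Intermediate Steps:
R = -3382
1/(31996 + R) = 1/(31996 - 3382) = 1/28614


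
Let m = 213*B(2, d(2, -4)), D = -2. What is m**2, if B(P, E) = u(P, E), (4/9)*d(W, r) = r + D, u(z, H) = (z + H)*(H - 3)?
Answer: 26136218889/16 ≈ 1.6335e+9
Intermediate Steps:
u(z, H) = (-3 + H)*(H + z) (u(z, H) = (H + z)*(-3 + H) = (-3 + H)*(H + z))
d(W, r) = -9/2 + 9*r/4 (d(W, r) = 9*(r - 2)/4 = 9*(-2 + r)/4 = -9/2 + 9*r/4)
B(P, E) = E**2 - 3*E - 3*P + E*P
m = 161667/4 (m = 213*((-9/2 + (9/4)*(-4))**2 - 3*(-9/2 + (9/4)*(-4)) - 3*2 + (-9/2 + (9/4)*(-4))*2) = 213*((-9/2 - 9)**2 - 3*(-9/2 - 9) - 6 + (-9/2 - 9)*2) = 213*((-27/2)**2 - 3*(-27/2) - 6 - 27/2*2) = 213*(729/4 + 81/2 - 6 - 27) = 213*(759/4) = 161667/4 ≈ 40417.)
m**2 = (161667/4)**2 = 26136218889/16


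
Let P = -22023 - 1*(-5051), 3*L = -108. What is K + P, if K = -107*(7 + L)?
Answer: -13869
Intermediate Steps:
L = -36 (L = (⅓)*(-108) = -36)
P = -16972 (P = -22023 + 5051 = -16972)
K = 3103 (K = -107*(7 - 36) = -107*(-29) = 3103)
K + P = 3103 - 16972 = -13869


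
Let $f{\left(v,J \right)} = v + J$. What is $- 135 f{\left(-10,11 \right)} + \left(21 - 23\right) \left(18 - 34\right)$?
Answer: $-103$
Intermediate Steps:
$f{\left(v,J \right)} = J + v$
$- 135 f{\left(-10,11 \right)} + \left(21 - 23\right) \left(18 - 34\right) = - 135 \left(11 - 10\right) + \left(21 - 23\right) \left(18 - 34\right) = \left(-135\right) 1 - -32 = -135 + 32 = -103$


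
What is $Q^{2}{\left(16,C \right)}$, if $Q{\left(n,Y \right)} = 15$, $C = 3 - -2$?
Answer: $225$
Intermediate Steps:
$C = 5$ ($C = 3 + 2 = 5$)
$Q^{2}{\left(16,C \right)} = 15^{2} = 225$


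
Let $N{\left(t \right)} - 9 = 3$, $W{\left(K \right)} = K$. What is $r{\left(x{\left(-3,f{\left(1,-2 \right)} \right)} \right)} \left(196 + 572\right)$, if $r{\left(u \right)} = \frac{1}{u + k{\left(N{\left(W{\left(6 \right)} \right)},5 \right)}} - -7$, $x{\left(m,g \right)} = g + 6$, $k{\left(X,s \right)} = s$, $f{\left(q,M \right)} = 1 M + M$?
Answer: $\frac{38400}{7} \approx 5485.7$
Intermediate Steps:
$N{\left(t \right)} = 12$ ($N{\left(t \right)} = 9 + 3 = 12$)
$f{\left(q,M \right)} = 2 M$ ($f{\left(q,M \right)} = M + M = 2 M$)
$x{\left(m,g \right)} = 6 + g$
$r{\left(u \right)} = 7 + \frac{1}{5 + u}$ ($r{\left(u \right)} = \frac{1}{u + 5} - -7 = \frac{1}{5 + u} + 7 = 7 + \frac{1}{5 + u}$)
$r{\left(x{\left(-3,f{\left(1,-2 \right)} \right)} \right)} \left(196 + 572\right) = \frac{36 + 7 \left(6 + 2 \left(-2\right)\right)}{5 + \left(6 + 2 \left(-2\right)\right)} \left(196 + 572\right) = \frac{36 + 7 \left(6 - 4\right)}{5 + \left(6 - 4\right)} 768 = \frac{36 + 7 \cdot 2}{5 + 2} \cdot 768 = \frac{36 + 14}{7} \cdot 768 = \frac{1}{7} \cdot 50 \cdot 768 = \frac{50}{7} \cdot 768 = \frac{38400}{7}$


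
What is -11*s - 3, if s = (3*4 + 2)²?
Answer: -2159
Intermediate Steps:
s = 196 (s = (12 + 2)² = 14² = 196)
-11*s - 3 = -11*196 - 3 = -2156 - 3 = -2159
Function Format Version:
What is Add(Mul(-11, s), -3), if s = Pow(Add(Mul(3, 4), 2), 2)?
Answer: -2159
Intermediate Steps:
s = 196 (s = Pow(Add(12, 2), 2) = Pow(14, 2) = 196)
Add(Mul(-11, s), -3) = Add(Mul(-11, 196), -3) = Add(-2156, -3) = -2159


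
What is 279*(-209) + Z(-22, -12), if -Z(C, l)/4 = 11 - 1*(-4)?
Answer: -58371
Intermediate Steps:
Z(C, l) = -60 (Z(C, l) = -4*(11 - 1*(-4)) = -4*(11 + 4) = -4*15 = -60)
279*(-209) + Z(-22, -12) = 279*(-209) - 60 = -58311 - 60 = -58371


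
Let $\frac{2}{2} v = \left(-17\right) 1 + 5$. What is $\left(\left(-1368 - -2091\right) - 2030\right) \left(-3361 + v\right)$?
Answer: $4408511$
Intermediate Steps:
$v = -12$ ($v = \left(-17\right) 1 + 5 = -17 + 5 = -12$)
$\left(\left(-1368 - -2091\right) - 2030\right) \left(-3361 + v\right) = \left(\left(-1368 - -2091\right) - 2030\right) \left(-3361 - 12\right) = \left(\left(-1368 + 2091\right) - 2030\right) \left(-3373\right) = \left(723 - 2030\right) \left(-3373\right) = \left(-1307\right) \left(-3373\right) = 4408511$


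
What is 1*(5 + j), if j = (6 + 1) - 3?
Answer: 9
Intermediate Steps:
j = 4 (j = 7 - 3 = 4)
1*(5 + j) = 1*(5 + 4) = 1*9 = 9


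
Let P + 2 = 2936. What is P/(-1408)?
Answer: -1467/704 ≈ -2.0838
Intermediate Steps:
P = 2934 (P = -2 + 2936 = 2934)
P/(-1408) = 2934/(-1408) = 2934*(-1/1408) = -1467/704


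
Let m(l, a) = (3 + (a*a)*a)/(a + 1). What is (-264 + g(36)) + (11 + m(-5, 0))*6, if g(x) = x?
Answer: -144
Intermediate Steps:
m(l, a) = (3 + a**3)/(1 + a) (m(l, a) = (3 + a**2*a)/(1 + a) = (3 + a**3)/(1 + a))
(-264 + g(36)) + (11 + m(-5, 0))*6 = (-264 + 36) + (11 + (3 + 0**3)/(1 + 0))*6 = -228 + (11 + (3 + 0)/1)*6 = -228 + (11 + 1*3)*6 = -228 + (11 + 3)*6 = -228 + 14*6 = -228 + 84 = -144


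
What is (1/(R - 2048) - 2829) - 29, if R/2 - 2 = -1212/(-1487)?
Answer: -8679758919/3037004 ≈ -2858.0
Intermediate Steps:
R = 8372/1487 (R = 4 + 2*(-1212/(-1487)) = 4 + 2*(-1212*(-1/1487)) = 4 + 2*(1212/1487) = 4 + 2424/1487 = 8372/1487 ≈ 5.6301)
(1/(R - 2048) - 2829) - 29 = (1/(8372/1487 - 2048) - 2829) - 29 = (1/(-3037004/1487) - 2829) - 29 = (-1487/3037004 - 2829) - 29 = -8591685803/3037004 - 29 = -8679758919/3037004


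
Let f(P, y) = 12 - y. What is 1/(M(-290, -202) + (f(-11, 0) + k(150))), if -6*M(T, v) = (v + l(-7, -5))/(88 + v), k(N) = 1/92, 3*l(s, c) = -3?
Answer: 7866/92143 ≈ 0.085367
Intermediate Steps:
l(s, c) = -1 (l(s, c) = (1/3)*(-3) = -1)
k(N) = 1/92
M(T, v) = -(-1 + v)/(6*(88 + v)) (M(T, v) = -(v - 1)/(6*(88 + v)) = -(-1 + v)/(6*(88 + v)))
1/(M(-290, -202) + (f(-11, 0) + k(150))) = 1/((1 - 1*(-202))/(6*(88 - 202)) + ((12 - 1*0) + 1/92)) = 1/((1/6)*(1 + 202)/(-114) + ((12 + 0) + 1/92)) = 1/((1/6)*(-1/114)*203 + (12 + 1/92)) = 1/(-203/684 + 1105/92) = 1/(92143/7866) = 7866/92143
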